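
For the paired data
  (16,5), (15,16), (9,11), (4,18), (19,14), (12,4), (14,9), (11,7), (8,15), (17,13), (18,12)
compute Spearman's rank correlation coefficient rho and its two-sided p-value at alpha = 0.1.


Step 1: Rank x and y separately (midranks; no ties here).
rank(x): 16->8, 15->7, 9->3, 4->1, 19->11, 12->5, 14->6, 11->4, 8->2, 17->9, 18->10
rank(y): 5->2, 16->10, 11->5, 18->11, 14->8, 4->1, 9->4, 7->3, 15->9, 13->7, 12->6
Step 2: d_i = R_x(i) - R_y(i); compute d_i^2.
  (8-2)^2=36, (7-10)^2=9, (3-5)^2=4, (1-11)^2=100, (11-8)^2=9, (5-1)^2=16, (6-4)^2=4, (4-3)^2=1, (2-9)^2=49, (9-7)^2=4, (10-6)^2=16
sum(d^2) = 248.
Step 3: rho = 1 - 6*248 / (11*(11^2 - 1)) = 1 - 1488/1320 = -0.127273.
Step 4: Under H0, t = rho * sqrt((n-2)/(1-rho^2)) = -0.3849 ~ t(9).
Step 5: Two-sided p-value from the t-distribution with 9 df = 0.709215.
Step 6: alpha = 0.1. fail to reject H0.

rho = -0.1273, p = 0.709215, fail to reject H0 at alpha = 0.1.


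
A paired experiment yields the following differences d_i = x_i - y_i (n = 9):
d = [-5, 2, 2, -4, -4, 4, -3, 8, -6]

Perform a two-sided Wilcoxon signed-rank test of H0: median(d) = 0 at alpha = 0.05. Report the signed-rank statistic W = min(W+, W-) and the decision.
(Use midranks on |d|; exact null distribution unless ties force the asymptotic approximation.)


Step 1: Drop any zero differences (none here) and take |d_i|.
|d| = [5, 2, 2, 4, 4, 4, 3, 8, 6]
Step 2: Midrank |d_i| (ties get averaged ranks).
ranks: |5|->7, |2|->1.5, |2|->1.5, |4|->5, |4|->5, |4|->5, |3|->3, |8|->9, |6|->8
Step 3: Attach original signs; sum ranks with positive sign and with negative sign.
W+ = 1.5 + 1.5 + 5 + 9 = 17
W- = 7 + 5 + 5 + 3 + 8 = 28
(Check: W+ + W- = 45 should equal n(n+1)/2 = 45.)
Step 4: Test statistic W = min(W+, W-) = 17.
Step 5: Ties in |d|, so use the tie-corrected normal approximation.
        E[W] = n(n+1)/4 = 9*10/4 = 22.5.
        Tie groups: |d|=2 (t=2), |d|=4 (t=3); sum(t^3 - t) = 30.
        Var[W] = n(n+1)(2n+1)/24 - sum(t^3-t)/48 = 1710/24 - 30/48 = 70.625.
        z = (W - E[W]) / sqrt(Var[W]) = (17 - 22.5) / 8.4039 = -0.6545.
        Two-sided p = 2*Phi(z) = 0.512815.
Step 6: alpha = 0.05. fail to reject H0.

W+ = 17, W- = 28, W = min = 17, p = 0.512815, fail to reject H0.


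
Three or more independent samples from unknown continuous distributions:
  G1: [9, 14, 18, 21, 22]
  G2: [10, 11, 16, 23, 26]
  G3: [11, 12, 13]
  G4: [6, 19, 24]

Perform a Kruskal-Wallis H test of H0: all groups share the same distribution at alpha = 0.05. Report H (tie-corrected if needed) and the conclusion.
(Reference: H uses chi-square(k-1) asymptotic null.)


Step 1: Combine all N = 16 observations and assign midranks.
sorted (value, group, rank): (6,G4,1), (9,G1,2), (10,G2,3), (11,G2,4.5), (11,G3,4.5), (12,G3,6), (13,G3,7), (14,G1,8), (16,G2,9), (18,G1,10), (19,G4,11), (21,G1,12), (22,G1,13), (23,G2,14), (24,G4,15), (26,G2,16)
Step 2: Sum ranks within each group.
R_1 = 45 (n_1 = 5)
R_2 = 46.5 (n_2 = 5)
R_3 = 17.5 (n_3 = 3)
R_4 = 27 (n_4 = 3)
Step 3: H = 12/(N(N+1)) * sum(R_i^2/n_i) - 3(N+1)
     = 12/(16*17) * (45^2/5 + 46.5^2/5 + 17.5^2/3 + 27^2/3) - 3*17
     = 0.044118 * 1182.53 - 51
     = 1.170588.
Step 4: Ties present; correction factor C = 1 - 6/(16^3 - 16) = 0.998529. Corrected H = 1.170588 / 0.998529 = 1.172312.
Step 5: Under H0, H ~ chi^2(3); p-value = 0.759652.
Step 6: alpha = 0.05. fail to reject H0.

H = 1.1723, df = 3, p = 0.759652, fail to reject H0.


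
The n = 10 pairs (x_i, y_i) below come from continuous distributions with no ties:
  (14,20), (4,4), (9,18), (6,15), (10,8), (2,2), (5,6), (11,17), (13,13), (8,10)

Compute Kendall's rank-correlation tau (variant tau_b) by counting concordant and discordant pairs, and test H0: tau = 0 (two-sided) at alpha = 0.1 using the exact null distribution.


Step 1: Enumerate the 45 unordered pairs (i,j) with i<j and classify each by sign(x_j-x_i) * sign(y_j-y_i).
  (1,2):dx=-10,dy=-16->C; (1,3):dx=-5,dy=-2->C; (1,4):dx=-8,dy=-5->C; (1,5):dx=-4,dy=-12->C
  (1,6):dx=-12,dy=-18->C; (1,7):dx=-9,dy=-14->C; (1,8):dx=-3,dy=-3->C; (1,9):dx=-1,dy=-7->C
  (1,10):dx=-6,dy=-10->C; (2,3):dx=+5,dy=+14->C; (2,4):dx=+2,dy=+11->C; (2,5):dx=+6,dy=+4->C
  (2,6):dx=-2,dy=-2->C; (2,7):dx=+1,dy=+2->C; (2,8):dx=+7,dy=+13->C; (2,9):dx=+9,dy=+9->C
  (2,10):dx=+4,dy=+6->C; (3,4):dx=-3,dy=-3->C; (3,5):dx=+1,dy=-10->D; (3,6):dx=-7,dy=-16->C
  (3,7):dx=-4,dy=-12->C; (3,8):dx=+2,dy=-1->D; (3,9):dx=+4,dy=-5->D; (3,10):dx=-1,dy=-8->C
  (4,5):dx=+4,dy=-7->D; (4,6):dx=-4,dy=-13->C; (4,7):dx=-1,dy=-9->C; (4,8):dx=+5,dy=+2->C
  (4,9):dx=+7,dy=-2->D; (4,10):dx=+2,dy=-5->D; (5,6):dx=-8,dy=-6->C; (5,7):dx=-5,dy=-2->C
  (5,8):dx=+1,dy=+9->C; (5,9):dx=+3,dy=+5->C; (5,10):dx=-2,dy=+2->D; (6,7):dx=+3,dy=+4->C
  (6,8):dx=+9,dy=+15->C; (6,9):dx=+11,dy=+11->C; (6,10):dx=+6,dy=+8->C; (7,8):dx=+6,dy=+11->C
  (7,9):dx=+8,dy=+7->C; (7,10):dx=+3,dy=+4->C; (8,9):dx=+2,dy=-4->D; (8,10):dx=-3,dy=-7->C
  (9,10):dx=-5,dy=-3->C
Step 2: C = 37, D = 8, total pairs = 45.
Step 3: tau = (C - D)/(n(n-1)/2) = (37 - 8)/45 = 0.644444.
Step 4: Exact two-sided p-value (enumerate n! = 3628800 permutations of y under H0): p = 0.009148.
Step 5: alpha = 0.1. reject H0.

tau_b = 0.6444 (C=37, D=8), p = 0.009148, reject H0.


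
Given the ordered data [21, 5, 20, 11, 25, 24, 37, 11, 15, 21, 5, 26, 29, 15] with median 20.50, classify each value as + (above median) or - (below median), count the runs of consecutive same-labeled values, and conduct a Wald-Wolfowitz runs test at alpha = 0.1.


Step 1: Compute median = 20.50; label A = above, B = below.
Labels in order: ABBBAAABBABAAB  (n_A = 7, n_B = 7)
Step 2: Count runs R = 8.
Step 3: Under H0 (random ordering), E[R] = 2*n_A*n_B/(n_A+n_B) + 1 = 2*7*7/14 + 1 = 8.0000.
        Var[R] = 2*n_A*n_B*(2*n_A*n_B - n_A - n_B) / ((n_A+n_B)^2 * (n_A+n_B-1)) = 8232/2548 = 3.2308.
        SD[R] = 1.7974.
Step 4: R = E[R], so z = 0 with no continuity correction.
Step 5: Two-sided p-value via normal approximation = 2*(1 - Phi(|z|)) = 1.000000.
Step 6: alpha = 0.1. fail to reject H0.

R = 8, z = 0.0000, p = 1.000000, fail to reject H0.


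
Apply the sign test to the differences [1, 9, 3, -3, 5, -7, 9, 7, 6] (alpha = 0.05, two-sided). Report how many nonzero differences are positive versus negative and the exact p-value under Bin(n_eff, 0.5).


Step 1: Discard zero differences. Original n = 9; n_eff = number of nonzero differences = 9.
Nonzero differences (with sign): +1, +9, +3, -3, +5, -7, +9, +7, +6
Step 2: Count signs: positive = 7, negative = 2.
Step 3: Under H0: P(positive) = 0.5, so the number of positives S ~ Bin(9, 0.5).
Step 4: Two-sided exact p-value = sum of Bin(9,0.5) probabilities at or below the observed probability = 0.179688.
Step 5: alpha = 0.05. fail to reject H0.

n_eff = 9, pos = 7, neg = 2, p = 0.179688, fail to reject H0.


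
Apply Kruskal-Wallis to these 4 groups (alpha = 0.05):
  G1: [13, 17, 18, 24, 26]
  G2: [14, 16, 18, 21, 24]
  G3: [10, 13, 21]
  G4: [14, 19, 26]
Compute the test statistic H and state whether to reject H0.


Step 1: Combine all N = 16 observations and assign midranks.
sorted (value, group, rank): (10,G3,1), (13,G1,2.5), (13,G3,2.5), (14,G2,4.5), (14,G4,4.5), (16,G2,6), (17,G1,7), (18,G1,8.5), (18,G2,8.5), (19,G4,10), (21,G2,11.5), (21,G3,11.5), (24,G1,13.5), (24,G2,13.5), (26,G1,15.5), (26,G4,15.5)
Step 2: Sum ranks within each group.
R_1 = 47 (n_1 = 5)
R_2 = 44 (n_2 = 5)
R_3 = 15 (n_3 = 3)
R_4 = 30 (n_4 = 3)
Step 3: H = 12/(N(N+1)) * sum(R_i^2/n_i) - 3(N+1)
     = 12/(16*17) * (47^2/5 + 44^2/5 + 15^2/3 + 30^2/3) - 3*17
     = 0.044118 * 1204 - 51
     = 2.117647.
Step 4: Ties present; correction factor C = 1 - 36/(16^3 - 16) = 0.991176. Corrected H = 2.117647 / 0.991176 = 2.136499.
Step 5: Under H0, H ~ chi^2(3); p-value = 0.544564.
Step 6: alpha = 0.05. fail to reject H0.

H = 2.1365, df = 3, p = 0.544564, fail to reject H0.


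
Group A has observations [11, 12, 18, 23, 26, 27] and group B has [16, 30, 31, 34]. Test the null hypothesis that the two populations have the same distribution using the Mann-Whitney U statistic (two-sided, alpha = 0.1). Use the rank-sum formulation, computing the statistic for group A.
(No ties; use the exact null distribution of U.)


Step 1: Combine and sort all 10 observations; assign midranks.
sorted (value, group): (11,X), (12,X), (16,Y), (18,X), (23,X), (26,X), (27,X), (30,Y), (31,Y), (34,Y)
ranks: 11->1, 12->2, 16->3, 18->4, 23->5, 26->6, 27->7, 30->8, 31->9, 34->10
Step 2: Rank sum for X: R1 = 1 + 2 + 4 + 5 + 6 + 7 = 25.
Step 3: U_X = R1 - n1(n1+1)/2 = 25 - 6*7/2 = 25 - 21 = 4.
       U_Y = n1*n2 - U_X = 24 - 4 = 20.
Step 4: No ties, so the exact null distribution of U (based on enumerating the C(10,6) = 210 equally likely rank assignments) gives the two-sided p-value.
Step 5: p-value = 0.114286; compare to alpha = 0.1. fail to reject H0.

U_X = 4, p = 0.114286, fail to reject H0 at alpha = 0.1.


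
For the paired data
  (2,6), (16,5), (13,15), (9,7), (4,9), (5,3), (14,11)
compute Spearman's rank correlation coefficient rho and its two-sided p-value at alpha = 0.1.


Step 1: Rank x and y separately (midranks; no ties here).
rank(x): 2->1, 16->7, 13->5, 9->4, 4->2, 5->3, 14->6
rank(y): 6->3, 5->2, 15->7, 7->4, 9->5, 3->1, 11->6
Step 2: d_i = R_x(i) - R_y(i); compute d_i^2.
  (1-3)^2=4, (7-2)^2=25, (5-7)^2=4, (4-4)^2=0, (2-5)^2=9, (3-1)^2=4, (6-6)^2=0
sum(d^2) = 46.
Step 3: rho = 1 - 6*46 / (7*(7^2 - 1)) = 1 - 276/336 = 0.178571.
Step 4: Under H0, t = rho * sqrt((n-2)/(1-rho^2)) = 0.4058 ~ t(5).
Step 5: Two-sided p-value from the t-distribution with 5 df = 0.701658.
Step 6: alpha = 0.1. fail to reject H0.

rho = 0.1786, p = 0.701658, fail to reject H0 at alpha = 0.1.


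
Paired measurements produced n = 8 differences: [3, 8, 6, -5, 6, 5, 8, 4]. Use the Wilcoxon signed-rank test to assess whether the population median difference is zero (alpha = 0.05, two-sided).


Step 1: Drop any zero differences (none here) and take |d_i|.
|d| = [3, 8, 6, 5, 6, 5, 8, 4]
Step 2: Midrank |d_i| (ties get averaged ranks).
ranks: |3|->1, |8|->7.5, |6|->5.5, |5|->3.5, |6|->5.5, |5|->3.5, |8|->7.5, |4|->2
Step 3: Attach original signs; sum ranks with positive sign and with negative sign.
W+ = 1 + 7.5 + 5.5 + 5.5 + 3.5 + 7.5 + 2 = 32.5
W- = 3.5 = 3.5
(Check: W+ + W- = 36 should equal n(n+1)/2 = 36.)
Step 4: Test statistic W = min(W+, W-) = 3.5.
Step 5: Ties in |d|, so use the tie-corrected normal approximation.
        E[W] = n(n+1)/4 = 8*9/4 = 18.
        Tie groups: |d|=5 (t=2), |d|=6 (t=2), |d|=8 (t=2); sum(t^3 - t) = 18.
        Var[W] = n(n+1)(2n+1)/24 - sum(t^3-t)/48 = 1224/24 - 18/48 = 50.625.
        z = (W - E[W]) / sqrt(Var[W]) = (3.5 - 18) / 7.1151 = -2.0379.
        Two-sided p = 2*Phi(z) = 0.041559.
Step 6: alpha = 0.05. reject H0.

W+ = 32.5, W- = 3.5, W = min = 3.5, p = 0.041559, reject H0.


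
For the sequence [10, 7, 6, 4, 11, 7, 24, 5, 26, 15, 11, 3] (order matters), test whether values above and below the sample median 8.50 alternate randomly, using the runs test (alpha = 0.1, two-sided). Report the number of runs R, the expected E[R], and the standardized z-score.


Step 1: Compute median = 8.50; label A = above, B = below.
Labels in order: ABBBABABAAAB  (n_A = 6, n_B = 6)
Step 2: Count runs R = 8.
Step 3: Under H0 (random ordering), E[R] = 2*n_A*n_B/(n_A+n_B) + 1 = 2*6*6/12 + 1 = 7.0000.
        Var[R] = 2*n_A*n_B*(2*n_A*n_B - n_A - n_B) / ((n_A+n_B)^2 * (n_A+n_B-1)) = 4320/1584 = 2.7273.
        SD[R] = 1.6514.
Step 4: Continuity-corrected z = (R - 0.5 - E[R]) / SD[R] = (8 - 0.5 - 7.0000) / 1.6514 = 0.3028.
Step 5: Two-sided p-value via normal approximation = 2*(1 - Phi(|z|)) = 0.762069.
Step 6: alpha = 0.1. fail to reject H0.

R = 8, z = 0.3028, p = 0.762069, fail to reject H0.


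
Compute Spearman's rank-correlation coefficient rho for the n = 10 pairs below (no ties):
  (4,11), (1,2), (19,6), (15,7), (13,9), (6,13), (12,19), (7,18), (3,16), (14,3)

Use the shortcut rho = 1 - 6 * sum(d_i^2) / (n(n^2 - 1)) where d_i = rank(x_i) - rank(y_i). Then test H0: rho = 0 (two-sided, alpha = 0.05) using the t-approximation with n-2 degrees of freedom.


Step 1: Rank x and y separately (midranks; no ties here).
rank(x): 4->3, 1->1, 19->10, 15->9, 13->7, 6->4, 12->6, 7->5, 3->2, 14->8
rank(y): 11->6, 2->1, 6->3, 7->4, 9->5, 13->7, 19->10, 18->9, 16->8, 3->2
Step 2: d_i = R_x(i) - R_y(i); compute d_i^2.
  (3-6)^2=9, (1-1)^2=0, (10-3)^2=49, (9-4)^2=25, (7-5)^2=4, (4-7)^2=9, (6-10)^2=16, (5-9)^2=16, (2-8)^2=36, (8-2)^2=36
sum(d^2) = 200.
Step 3: rho = 1 - 6*200 / (10*(10^2 - 1)) = 1 - 1200/990 = -0.212121.
Step 4: Under H0, t = rho * sqrt((n-2)/(1-rho^2)) = -0.6139 ~ t(8).
Step 5: Two-sided p-value from the t-distribution with 8 df = 0.556306.
Step 6: alpha = 0.05. fail to reject H0.

rho = -0.2121, p = 0.556306, fail to reject H0 at alpha = 0.05.


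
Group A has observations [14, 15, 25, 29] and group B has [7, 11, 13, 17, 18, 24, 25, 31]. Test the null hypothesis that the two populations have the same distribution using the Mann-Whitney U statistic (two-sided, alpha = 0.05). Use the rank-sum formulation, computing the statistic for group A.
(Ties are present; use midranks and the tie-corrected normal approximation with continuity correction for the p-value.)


Step 1: Combine and sort all 12 observations; assign midranks.
sorted (value, group): (7,Y), (11,Y), (13,Y), (14,X), (15,X), (17,Y), (18,Y), (24,Y), (25,X), (25,Y), (29,X), (31,Y)
ranks: 7->1, 11->2, 13->3, 14->4, 15->5, 17->6, 18->7, 24->8, 25->9.5, 25->9.5, 29->11, 31->12
Step 2: Rank sum for X: R1 = 4 + 5 + 9.5 + 11 = 29.5.
Step 3: U_X = R1 - n1(n1+1)/2 = 29.5 - 4*5/2 = 29.5 - 10 = 19.5.
       U_Y = n1*n2 - U_X = 32 - 19.5 = 12.5.
Step 4: Ties are present, so use the tie-corrected normal approximation (with continuity correction) for the p-value.
Step 5: p-value = 0.609759; compare to alpha = 0.05. fail to reject H0.

U_X = 19.5, p = 0.609759, fail to reject H0 at alpha = 0.05.


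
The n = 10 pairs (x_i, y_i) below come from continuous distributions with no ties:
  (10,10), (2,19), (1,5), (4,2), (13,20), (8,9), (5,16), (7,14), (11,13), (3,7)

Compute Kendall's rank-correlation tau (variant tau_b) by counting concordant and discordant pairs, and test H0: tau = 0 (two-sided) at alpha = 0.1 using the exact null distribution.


Step 1: Enumerate the 45 unordered pairs (i,j) with i<j and classify each by sign(x_j-x_i) * sign(y_j-y_i).
  (1,2):dx=-8,dy=+9->D; (1,3):dx=-9,dy=-5->C; (1,4):dx=-6,dy=-8->C; (1,5):dx=+3,dy=+10->C
  (1,6):dx=-2,dy=-1->C; (1,7):dx=-5,dy=+6->D; (1,8):dx=-3,dy=+4->D; (1,9):dx=+1,dy=+3->C
  (1,10):dx=-7,dy=-3->C; (2,3):dx=-1,dy=-14->C; (2,4):dx=+2,dy=-17->D; (2,5):dx=+11,dy=+1->C
  (2,6):dx=+6,dy=-10->D; (2,7):dx=+3,dy=-3->D; (2,8):dx=+5,dy=-5->D; (2,9):dx=+9,dy=-6->D
  (2,10):dx=+1,dy=-12->D; (3,4):dx=+3,dy=-3->D; (3,5):dx=+12,dy=+15->C; (3,6):dx=+7,dy=+4->C
  (3,7):dx=+4,dy=+11->C; (3,8):dx=+6,dy=+9->C; (3,9):dx=+10,dy=+8->C; (3,10):dx=+2,dy=+2->C
  (4,5):dx=+9,dy=+18->C; (4,6):dx=+4,dy=+7->C; (4,7):dx=+1,dy=+14->C; (4,8):dx=+3,dy=+12->C
  (4,9):dx=+7,dy=+11->C; (4,10):dx=-1,dy=+5->D; (5,6):dx=-5,dy=-11->C; (5,7):dx=-8,dy=-4->C
  (5,8):dx=-6,dy=-6->C; (5,9):dx=-2,dy=-7->C; (5,10):dx=-10,dy=-13->C; (6,7):dx=-3,dy=+7->D
  (6,8):dx=-1,dy=+5->D; (6,9):dx=+3,dy=+4->C; (6,10):dx=-5,dy=-2->C; (7,8):dx=+2,dy=-2->D
  (7,9):dx=+6,dy=-3->D; (7,10):dx=-2,dy=-9->C; (8,9):dx=+4,dy=-1->D; (8,10):dx=-4,dy=-7->C
  (9,10):dx=-8,dy=-6->C
Step 2: C = 29, D = 16, total pairs = 45.
Step 3: tau = (C - D)/(n(n-1)/2) = (29 - 16)/45 = 0.288889.
Step 4: Exact two-sided p-value (enumerate n! = 3628800 permutations of y under H0): p = 0.291248.
Step 5: alpha = 0.1. fail to reject H0.

tau_b = 0.2889 (C=29, D=16), p = 0.291248, fail to reject H0.


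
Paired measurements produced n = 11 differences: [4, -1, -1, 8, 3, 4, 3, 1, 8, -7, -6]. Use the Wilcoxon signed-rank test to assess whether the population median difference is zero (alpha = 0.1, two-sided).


Step 1: Drop any zero differences (none here) and take |d_i|.
|d| = [4, 1, 1, 8, 3, 4, 3, 1, 8, 7, 6]
Step 2: Midrank |d_i| (ties get averaged ranks).
ranks: |4|->6.5, |1|->2, |1|->2, |8|->10.5, |3|->4.5, |4|->6.5, |3|->4.5, |1|->2, |8|->10.5, |7|->9, |6|->8
Step 3: Attach original signs; sum ranks with positive sign and with negative sign.
W+ = 6.5 + 10.5 + 4.5 + 6.5 + 4.5 + 2 + 10.5 = 45
W- = 2 + 2 + 9 + 8 = 21
(Check: W+ + W- = 66 should equal n(n+1)/2 = 66.)
Step 4: Test statistic W = min(W+, W-) = 21.
Step 5: Ties in |d|, so use the tie-corrected normal approximation.
        E[W] = n(n+1)/4 = 11*12/4 = 33.
        Tie groups: |d|=1 (t=3), |d|=3 (t=2), |d|=4 (t=2), |d|=8 (t=2); sum(t^3 - t) = 42.
        Var[W] = n(n+1)(2n+1)/24 - sum(t^3-t)/48 = 3036/24 - 42/48 = 125.625.
        z = (W - E[W]) / sqrt(Var[W]) = (21 - 33) / 11.2083 = -1.0706.
        Two-sided p = 2*Phi(z) = 0.284332.
Step 6: alpha = 0.1. fail to reject H0.

W+ = 45, W- = 21, W = min = 21, p = 0.284332, fail to reject H0.


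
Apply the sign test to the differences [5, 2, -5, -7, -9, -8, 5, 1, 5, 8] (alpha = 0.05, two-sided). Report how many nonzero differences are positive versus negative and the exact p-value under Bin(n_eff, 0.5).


Step 1: Discard zero differences. Original n = 10; n_eff = number of nonzero differences = 10.
Nonzero differences (with sign): +5, +2, -5, -7, -9, -8, +5, +1, +5, +8
Step 2: Count signs: positive = 6, negative = 4.
Step 3: Under H0: P(positive) = 0.5, so the number of positives S ~ Bin(10, 0.5).
Step 4: Two-sided exact p-value = sum of Bin(10,0.5) probabilities at or below the observed probability = 0.753906.
Step 5: alpha = 0.05. fail to reject H0.

n_eff = 10, pos = 6, neg = 4, p = 0.753906, fail to reject H0.


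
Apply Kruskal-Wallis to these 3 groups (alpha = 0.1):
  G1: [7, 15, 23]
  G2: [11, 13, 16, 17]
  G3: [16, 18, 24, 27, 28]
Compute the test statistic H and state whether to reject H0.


Step 1: Combine all N = 12 observations and assign midranks.
sorted (value, group, rank): (7,G1,1), (11,G2,2), (13,G2,3), (15,G1,4), (16,G2,5.5), (16,G3,5.5), (17,G2,7), (18,G3,8), (23,G1,9), (24,G3,10), (27,G3,11), (28,G3,12)
Step 2: Sum ranks within each group.
R_1 = 14 (n_1 = 3)
R_2 = 17.5 (n_2 = 4)
R_3 = 46.5 (n_3 = 5)
Step 3: H = 12/(N(N+1)) * sum(R_i^2/n_i) - 3(N+1)
     = 12/(12*13) * (14^2/3 + 17.5^2/4 + 46.5^2/5) - 3*13
     = 0.076923 * 574.346 - 39
     = 5.180449.
Step 4: Ties present; correction factor C = 1 - 6/(12^3 - 12) = 0.996503. Corrected H = 5.180449 / 0.996503 = 5.198626.
Step 5: Under H0, H ~ chi^2(2); p-value = 0.074325.
Step 6: alpha = 0.1. reject H0.

H = 5.1986, df = 2, p = 0.074325, reject H0.


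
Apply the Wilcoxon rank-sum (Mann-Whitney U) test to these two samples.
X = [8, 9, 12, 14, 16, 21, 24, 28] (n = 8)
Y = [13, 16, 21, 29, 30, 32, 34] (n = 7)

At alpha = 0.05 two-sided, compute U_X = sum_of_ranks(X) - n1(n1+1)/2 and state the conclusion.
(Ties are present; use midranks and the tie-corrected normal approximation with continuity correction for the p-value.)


Step 1: Combine and sort all 15 observations; assign midranks.
sorted (value, group): (8,X), (9,X), (12,X), (13,Y), (14,X), (16,X), (16,Y), (21,X), (21,Y), (24,X), (28,X), (29,Y), (30,Y), (32,Y), (34,Y)
ranks: 8->1, 9->2, 12->3, 13->4, 14->5, 16->6.5, 16->6.5, 21->8.5, 21->8.5, 24->10, 28->11, 29->12, 30->13, 32->14, 34->15
Step 2: Rank sum for X: R1 = 1 + 2 + 3 + 5 + 6.5 + 8.5 + 10 + 11 = 47.
Step 3: U_X = R1 - n1(n1+1)/2 = 47 - 8*9/2 = 47 - 36 = 11.
       U_Y = n1*n2 - U_X = 56 - 11 = 45.
Step 4: Ties are present, so use the tie-corrected normal approximation (with continuity correction) for the p-value.
Step 5: p-value = 0.055758; compare to alpha = 0.05. fail to reject H0.

U_X = 11, p = 0.055758, fail to reject H0 at alpha = 0.05.


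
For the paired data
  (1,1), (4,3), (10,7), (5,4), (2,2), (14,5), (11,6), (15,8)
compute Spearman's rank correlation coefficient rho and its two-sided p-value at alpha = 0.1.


Step 1: Rank x and y separately (midranks; no ties here).
rank(x): 1->1, 4->3, 10->5, 5->4, 2->2, 14->7, 11->6, 15->8
rank(y): 1->1, 3->3, 7->7, 4->4, 2->2, 5->5, 6->6, 8->8
Step 2: d_i = R_x(i) - R_y(i); compute d_i^2.
  (1-1)^2=0, (3-3)^2=0, (5-7)^2=4, (4-4)^2=0, (2-2)^2=0, (7-5)^2=4, (6-6)^2=0, (8-8)^2=0
sum(d^2) = 8.
Step 3: rho = 1 - 6*8 / (8*(8^2 - 1)) = 1 - 48/504 = 0.904762.
Step 4: Under H0, t = rho * sqrt((n-2)/(1-rho^2)) = 5.2034 ~ t(6).
Step 5: Two-sided p-value from the t-distribution with 6 df = 0.002008.
Step 6: alpha = 0.1. reject H0.

rho = 0.9048, p = 0.002008, reject H0 at alpha = 0.1.


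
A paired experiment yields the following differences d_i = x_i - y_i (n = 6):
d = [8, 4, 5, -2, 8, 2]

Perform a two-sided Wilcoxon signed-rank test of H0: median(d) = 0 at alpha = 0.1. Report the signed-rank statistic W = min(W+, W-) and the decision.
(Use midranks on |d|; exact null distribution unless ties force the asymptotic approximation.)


Step 1: Drop any zero differences (none here) and take |d_i|.
|d| = [8, 4, 5, 2, 8, 2]
Step 2: Midrank |d_i| (ties get averaged ranks).
ranks: |8|->5.5, |4|->3, |5|->4, |2|->1.5, |8|->5.5, |2|->1.5
Step 3: Attach original signs; sum ranks with positive sign and with negative sign.
W+ = 5.5 + 3 + 4 + 5.5 + 1.5 = 19.5
W- = 1.5 = 1.5
(Check: W+ + W- = 21 should equal n(n+1)/2 = 21.)
Step 4: Test statistic W = min(W+, W-) = 1.5.
Step 5: Ties in |d|, so use the tie-corrected normal approximation.
        E[W] = n(n+1)/4 = 6*7/4 = 10.5.
        Tie groups: |d|=2 (t=2), |d|=8 (t=2); sum(t^3 - t) = 12.
        Var[W] = n(n+1)(2n+1)/24 - sum(t^3-t)/48 = 546/24 - 12/48 = 22.5.
        z = (W - E[W]) / sqrt(Var[W]) = (1.5 - 10.5) / 4.7434 = -1.8974.
        Two-sided p = 2*Phi(z) = 0.057780.
Step 6: alpha = 0.1. reject H0.

W+ = 19.5, W- = 1.5, W = min = 1.5, p = 0.057780, reject H0.


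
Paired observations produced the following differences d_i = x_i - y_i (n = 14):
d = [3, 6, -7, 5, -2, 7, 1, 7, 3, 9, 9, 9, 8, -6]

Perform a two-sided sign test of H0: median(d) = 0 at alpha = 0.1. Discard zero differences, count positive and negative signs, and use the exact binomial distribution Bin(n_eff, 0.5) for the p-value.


Step 1: Discard zero differences. Original n = 14; n_eff = number of nonzero differences = 14.
Nonzero differences (with sign): +3, +6, -7, +5, -2, +7, +1, +7, +3, +9, +9, +9, +8, -6
Step 2: Count signs: positive = 11, negative = 3.
Step 3: Under H0: P(positive) = 0.5, so the number of positives S ~ Bin(14, 0.5).
Step 4: Two-sided exact p-value = sum of Bin(14,0.5) probabilities at or below the observed probability = 0.057373.
Step 5: alpha = 0.1. reject H0.

n_eff = 14, pos = 11, neg = 3, p = 0.057373, reject H0.


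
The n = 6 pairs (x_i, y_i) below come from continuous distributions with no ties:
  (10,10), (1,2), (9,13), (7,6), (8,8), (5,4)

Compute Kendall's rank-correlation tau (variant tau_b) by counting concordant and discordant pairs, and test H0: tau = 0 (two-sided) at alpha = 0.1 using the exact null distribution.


Step 1: Enumerate the 15 unordered pairs (i,j) with i<j and classify each by sign(x_j-x_i) * sign(y_j-y_i).
  (1,2):dx=-9,dy=-8->C; (1,3):dx=-1,dy=+3->D; (1,4):dx=-3,dy=-4->C; (1,5):dx=-2,dy=-2->C
  (1,6):dx=-5,dy=-6->C; (2,3):dx=+8,dy=+11->C; (2,4):dx=+6,dy=+4->C; (2,5):dx=+7,dy=+6->C
  (2,6):dx=+4,dy=+2->C; (3,4):dx=-2,dy=-7->C; (3,5):dx=-1,dy=-5->C; (3,6):dx=-4,dy=-9->C
  (4,5):dx=+1,dy=+2->C; (4,6):dx=-2,dy=-2->C; (5,6):dx=-3,dy=-4->C
Step 2: C = 14, D = 1, total pairs = 15.
Step 3: tau = (C - D)/(n(n-1)/2) = (14 - 1)/15 = 0.866667.
Step 4: Exact two-sided p-value (enumerate n! = 720 permutations of y under H0): p = 0.016667.
Step 5: alpha = 0.1. reject H0.

tau_b = 0.8667 (C=14, D=1), p = 0.016667, reject H0.


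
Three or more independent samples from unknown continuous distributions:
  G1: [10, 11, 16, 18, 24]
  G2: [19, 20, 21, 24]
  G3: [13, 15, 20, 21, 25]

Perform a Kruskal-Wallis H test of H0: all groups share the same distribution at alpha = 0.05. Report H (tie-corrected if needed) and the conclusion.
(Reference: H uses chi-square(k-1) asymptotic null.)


Step 1: Combine all N = 14 observations and assign midranks.
sorted (value, group, rank): (10,G1,1), (11,G1,2), (13,G3,3), (15,G3,4), (16,G1,5), (18,G1,6), (19,G2,7), (20,G2,8.5), (20,G3,8.5), (21,G2,10.5), (21,G3,10.5), (24,G1,12.5), (24,G2,12.5), (25,G3,14)
Step 2: Sum ranks within each group.
R_1 = 26.5 (n_1 = 5)
R_2 = 38.5 (n_2 = 4)
R_3 = 40 (n_3 = 5)
Step 3: H = 12/(N(N+1)) * sum(R_i^2/n_i) - 3(N+1)
     = 12/(14*15) * (26.5^2/5 + 38.5^2/4 + 40^2/5) - 3*15
     = 0.057143 * 831.013 - 45
     = 2.486429.
Step 4: Ties present; correction factor C = 1 - 18/(14^3 - 14) = 0.993407. Corrected H = 2.486429 / 0.993407 = 2.502931.
Step 5: Under H0, H ~ chi^2(2); p-value = 0.286085.
Step 6: alpha = 0.05. fail to reject H0.

H = 2.5029, df = 2, p = 0.286085, fail to reject H0.


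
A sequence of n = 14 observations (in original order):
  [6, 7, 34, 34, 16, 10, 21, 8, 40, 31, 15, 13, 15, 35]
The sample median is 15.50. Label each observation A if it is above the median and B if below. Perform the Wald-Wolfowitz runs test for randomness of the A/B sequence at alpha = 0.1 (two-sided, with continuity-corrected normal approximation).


Step 1: Compute median = 15.50; label A = above, B = below.
Labels in order: BBAAABABAABBBA  (n_A = 7, n_B = 7)
Step 2: Count runs R = 8.
Step 3: Under H0 (random ordering), E[R] = 2*n_A*n_B/(n_A+n_B) + 1 = 2*7*7/14 + 1 = 8.0000.
        Var[R] = 2*n_A*n_B*(2*n_A*n_B - n_A - n_B) / ((n_A+n_B)^2 * (n_A+n_B-1)) = 8232/2548 = 3.2308.
        SD[R] = 1.7974.
Step 4: R = E[R], so z = 0 with no continuity correction.
Step 5: Two-sided p-value via normal approximation = 2*(1 - Phi(|z|)) = 1.000000.
Step 6: alpha = 0.1. fail to reject H0.

R = 8, z = 0.0000, p = 1.000000, fail to reject H0.


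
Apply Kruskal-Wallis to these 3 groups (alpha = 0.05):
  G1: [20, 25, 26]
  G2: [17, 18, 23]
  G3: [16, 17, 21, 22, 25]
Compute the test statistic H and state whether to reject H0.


Step 1: Combine all N = 11 observations and assign midranks.
sorted (value, group, rank): (16,G3,1), (17,G2,2.5), (17,G3,2.5), (18,G2,4), (20,G1,5), (21,G3,6), (22,G3,7), (23,G2,8), (25,G1,9.5), (25,G3,9.5), (26,G1,11)
Step 2: Sum ranks within each group.
R_1 = 25.5 (n_1 = 3)
R_2 = 14.5 (n_2 = 3)
R_3 = 26 (n_3 = 5)
Step 3: H = 12/(N(N+1)) * sum(R_i^2/n_i) - 3(N+1)
     = 12/(11*12) * (25.5^2/3 + 14.5^2/3 + 26^2/5) - 3*12
     = 0.090909 * 422.033 - 36
     = 2.366667.
Step 4: Ties present; correction factor C = 1 - 12/(11^3 - 11) = 0.990909. Corrected H = 2.366667 / 0.990909 = 2.388379.
Step 5: Under H0, H ~ chi^2(2); p-value = 0.302949.
Step 6: alpha = 0.05. fail to reject H0.

H = 2.3884, df = 2, p = 0.302949, fail to reject H0.


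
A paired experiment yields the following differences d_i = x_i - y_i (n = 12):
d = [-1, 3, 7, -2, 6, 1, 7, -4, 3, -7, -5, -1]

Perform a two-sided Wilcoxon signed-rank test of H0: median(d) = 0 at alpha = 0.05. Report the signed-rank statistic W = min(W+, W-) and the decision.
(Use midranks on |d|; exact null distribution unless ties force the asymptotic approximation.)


Step 1: Drop any zero differences (none here) and take |d_i|.
|d| = [1, 3, 7, 2, 6, 1, 7, 4, 3, 7, 5, 1]
Step 2: Midrank |d_i| (ties get averaged ranks).
ranks: |1|->2, |3|->5.5, |7|->11, |2|->4, |6|->9, |1|->2, |7|->11, |4|->7, |3|->5.5, |7|->11, |5|->8, |1|->2
Step 3: Attach original signs; sum ranks with positive sign and with negative sign.
W+ = 5.5 + 11 + 9 + 2 + 11 + 5.5 = 44
W- = 2 + 4 + 7 + 11 + 8 + 2 = 34
(Check: W+ + W- = 78 should equal n(n+1)/2 = 78.)
Step 4: Test statistic W = min(W+, W-) = 34.
Step 5: Ties in |d|, so use the tie-corrected normal approximation.
        E[W] = n(n+1)/4 = 12*13/4 = 39.
        Tie groups: |d|=1 (t=3), |d|=3 (t=2), |d|=7 (t=3); sum(t^3 - t) = 54.
        Var[W] = n(n+1)(2n+1)/24 - sum(t^3-t)/48 = 3900/24 - 54/48 = 161.375.
        z = (W - E[W]) / sqrt(Var[W]) = (34 - 39) / 12.7033 = -0.3936.
        Two-sided p = 2*Phi(z) = 0.693879.
Step 6: alpha = 0.05. fail to reject H0.

W+ = 44, W- = 34, W = min = 34, p = 0.693879, fail to reject H0.


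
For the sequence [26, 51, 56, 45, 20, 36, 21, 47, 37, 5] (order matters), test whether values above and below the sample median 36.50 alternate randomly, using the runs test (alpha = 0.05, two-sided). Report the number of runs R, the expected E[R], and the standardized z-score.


Step 1: Compute median = 36.50; label A = above, B = below.
Labels in order: BAAABBBAAB  (n_A = 5, n_B = 5)
Step 2: Count runs R = 5.
Step 3: Under H0 (random ordering), E[R] = 2*n_A*n_B/(n_A+n_B) + 1 = 2*5*5/10 + 1 = 6.0000.
        Var[R] = 2*n_A*n_B*(2*n_A*n_B - n_A - n_B) / ((n_A+n_B)^2 * (n_A+n_B-1)) = 2000/900 = 2.2222.
        SD[R] = 1.4907.
Step 4: Continuity-corrected z = (R + 0.5 - E[R]) / SD[R] = (5 + 0.5 - 6.0000) / 1.4907 = -0.3354.
Step 5: Two-sided p-value via normal approximation = 2*(1 - Phi(|z|)) = 0.737316.
Step 6: alpha = 0.05. fail to reject H0.

R = 5, z = -0.3354, p = 0.737316, fail to reject H0.


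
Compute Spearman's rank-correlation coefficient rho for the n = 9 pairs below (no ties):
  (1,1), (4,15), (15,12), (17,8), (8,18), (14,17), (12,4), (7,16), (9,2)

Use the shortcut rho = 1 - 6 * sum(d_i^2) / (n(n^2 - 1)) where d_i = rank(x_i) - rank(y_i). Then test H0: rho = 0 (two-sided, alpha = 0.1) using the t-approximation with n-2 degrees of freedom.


Step 1: Rank x and y separately (midranks; no ties here).
rank(x): 1->1, 4->2, 15->8, 17->9, 8->4, 14->7, 12->6, 7->3, 9->5
rank(y): 1->1, 15->6, 12->5, 8->4, 18->9, 17->8, 4->3, 16->7, 2->2
Step 2: d_i = R_x(i) - R_y(i); compute d_i^2.
  (1-1)^2=0, (2-6)^2=16, (8-5)^2=9, (9-4)^2=25, (4-9)^2=25, (7-8)^2=1, (6-3)^2=9, (3-7)^2=16, (5-2)^2=9
sum(d^2) = 110.
Step 3: rho = 1 - 6*110 / (9*(9^2 - 1)) = 1 - 660/720 = 0.083333.
Step 4: Under H0, t = rho * sqrt((n-2)/(1-rho^2)) = 0.2212 ~ t(7).
Step 5: Two-sided p-value from the t-distribution with 7 df = 0.831214.
Step 6: alpha = 0.1. fail to reject H0.

rho = 0.0833, p = 0.831214, fail to reject H0 at alpha = 0.1.


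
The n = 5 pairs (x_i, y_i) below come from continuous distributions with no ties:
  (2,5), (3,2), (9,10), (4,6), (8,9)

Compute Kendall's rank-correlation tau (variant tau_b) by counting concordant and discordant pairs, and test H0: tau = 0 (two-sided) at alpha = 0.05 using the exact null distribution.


Step 1: Enumerate the 10 unordered pairs (i,j) with i<j and classify each by sign(x_j-x_i) * sign(y_j-y_i).
  (1,2):dx=+1,dy=-3->D; (1,3):dx=+7,dy=+5->C; (1,4):dx=+2,dy=+1->C; (1,5):dx=+6,dy=+4->C
  (2,3):dx=+6,dy=+8->C; (2,4):dx=+1,dy=+4->C; (2,5):dx=+5,dy=+7->C; (3,4):dx=-5,dy=-4->C
  (3,5):dx=-1,dy=-1->C; (4,5):dx=+4,dy=+3->C
Step 2: C = 9, D = 1, total pairs = 10.
Step 3: tau = (C - D)/(n(n-1)/2) = (9 - 1)/10 = 0.800000.
Step 4: Exact two-sided p-value (enumerate n! = 120 permutations of y under H0): p = 0.083333.
Step 5: alpha = 0.05. fail to reject H0.

tau_b = 0.8000 (C=9, D=1), p = 0.083333, fail to reject H0.


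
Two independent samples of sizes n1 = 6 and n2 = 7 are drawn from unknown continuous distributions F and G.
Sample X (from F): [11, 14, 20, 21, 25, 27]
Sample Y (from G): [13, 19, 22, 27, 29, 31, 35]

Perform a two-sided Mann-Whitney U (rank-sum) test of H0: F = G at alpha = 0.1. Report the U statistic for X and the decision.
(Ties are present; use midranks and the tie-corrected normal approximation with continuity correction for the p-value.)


Step 1: Combine and sort all 13 observations; assign midranks.
sorted (value, group): (11,X), (13,Y), (14,X), (19,Y), (20,X), (21,X), (22,Y), (25,X), (27,X), (27,Y), (29,Y), (31,Y), (35,Y)
ranks: 11->1, 13->2, 14->3, 19->4, 20->5, 21->6, 22->7, 25->8, 27->9.5, 27->9.5, 29->11, 31->12, 35->13
Step 2: Rank sum for X: R1 = 1 + 3 + 5 + 6 + 8 + 9.5 = 32.5.
Step 3: U_X = R1 - n1(n1+1)/2 = 32.5 - 6*7/2 = 32.5 - 21 = 11.5.
       U_Y = n1*n2 - U_X = 42 - 11.5 = 30.5.
Step 4: Ties are present, so use the tie-corrected normal approximation (with continuity correction) for the p-value.
Step 5: p-value = 0.197926; compare to alpha = 0.1. fail to reject H0.

U_X = 11.5, p = 0.197926, fail to reject H0 at alpha = 0.1.


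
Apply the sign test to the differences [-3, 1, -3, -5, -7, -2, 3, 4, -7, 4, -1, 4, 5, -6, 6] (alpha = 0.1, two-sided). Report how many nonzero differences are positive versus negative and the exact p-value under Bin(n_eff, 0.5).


Step 1: Discard zero differences. Original n = 15; n_eff = number of nonzero differences = 15.
Nonzero differences (with sign): -3, +1, -3, -5, -7, -2, +3, +4, -7, +4, -1, +4, +5, -6, +6
Step 2: Count signs: positive = 7, negative = 8.
Step 3: Under H0: P(positive) = 0.5, so the number of positives S ~ Bin(15, 0.5).
Step 4: Two-sided exact p-value = sum of Bin(15,0.5) probabilities at or below the observed probability = 1.000000.
Step 5: alpha = 0.1. fail to reject H0.

n_eff = 15, pos = 7, neg = 8, p = 1.000000, fail to reject H0.


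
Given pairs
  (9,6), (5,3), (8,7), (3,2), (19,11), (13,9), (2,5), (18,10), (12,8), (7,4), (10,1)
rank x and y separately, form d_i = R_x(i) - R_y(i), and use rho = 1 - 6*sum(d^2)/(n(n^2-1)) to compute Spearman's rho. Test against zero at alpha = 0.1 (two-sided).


Step 1: Rank x and y separately (midranks; no ties here).
rank(x): 9->6, 5->3, 8->5, 3->2, 19->11, 13->9, 2->1, 18->10, 12->8, 7->4, 10->7
rank(y): 6->6, 3->3, 7->7, 2->2, 11->11, 9->9, 5->5, 10->10, 8->8, 4->4, 1->1
Step 2: d_i = R_x(i) - R_y(i); compute d_i^2.
  (6-6)^2=0, (3-3)^2=0, (5-7)^2=4, (2-2)^2=0, (11-11)^2=0, (9-9)^2=0, (1-5)^2=16, (10-10)^2=0, (8-8)^2=0, (4-4)^2=0, (7-1)^2=36
sum(d^2) = 56.
Step 3: rho = 1 - 6*56 / (11*(11^2 - 1)) = 1 - 336/1320 = 0.745455.
Step 4: Under H0, t = rho * sqrt((n-2)/(1-rho^2)) = 3.3551 ~ t(9).
Step 5: Two-sided p-value from the t-distribution with 9 df = 0.008455.
Step 6: alpha = 0.1. reject H0.

rho = 0.7455, p = 0.008455, reject H0 at alpha = 0.1.


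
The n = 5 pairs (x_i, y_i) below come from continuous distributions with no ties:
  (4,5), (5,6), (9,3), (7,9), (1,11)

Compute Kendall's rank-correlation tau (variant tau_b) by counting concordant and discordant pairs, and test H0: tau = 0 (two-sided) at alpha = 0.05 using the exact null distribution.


Step 1: Enumerate the 10 unordered pairs (i,j) with i<j and classify each by sign(x_j-x_i) * sign(y_j-y_i).
  (1,2):dx=+1,dy=+1->C; (1,3):dx=+5,dy=-2->D; (1,4):dx=+3,dy=+4->C; (1,5):dx=-3,dy=+6->D
  (2,3):dx=+4,dy=-3->D; (2,4):dx=+2,dy=+3->C; (2,5):dx=-4,dy=+5->D; (3,4):dx=-2,dy=+6->D
  (3,5):dx=-8,dy=+8->D; (4,5):dx=-6,dy=+2->D
Step 2: C = 3, D = 7, total pairs = 10.
Step 3: tau = (C - D)/(n(n-1)/2) = (3 - 7)/10 = -0.400000.
Step 4: Exact two-sided p-value (enumerate n! = 120 permutations of y under H0): p = 0.483333.
Step 5: alpha = 0.05. fail to reject H0.

tau_b = -0.4000 (C=3, D=7), p = 0.483333, fail to reject H0.


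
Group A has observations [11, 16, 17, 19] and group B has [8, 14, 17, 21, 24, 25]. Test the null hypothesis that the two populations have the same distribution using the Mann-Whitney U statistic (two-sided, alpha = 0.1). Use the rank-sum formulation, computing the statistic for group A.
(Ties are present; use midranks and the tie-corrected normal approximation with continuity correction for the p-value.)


Step 1: Combine and sort all 10 observations; assign midranks.
sorted (value, group): (8,Y), (11,X), (14,Y), (16,X), (17,X), (17,Y), (19,X), (21,Y), (24,Y), (25,Y)
ranks: 8->1, 11->2, 14->3, 16->4, 17->5.5, 17->5.5, 19->7, 21->8, 24->9, 25->10
Step 2: Rank sum for X: R1 = 2 + 4 + 5.5 + 7 = 18.5.
Step 3: U_X = R1 - n1(n1+1)/2 = 18.5 - 4*5/2 = 18.5 - 10 = 8.5.
       U_Y = n1*n2 - U_X = 24 - 8.5 = 15.5.
Step 4: Ties are present, so use the tie-corrected normal approximation (with continuity correction) for the p-value.
Step 5: p-value = 0.521166; compare to alpha = 0.1. fail to reject H0.

U_X = 8.5, p = 0.521166, fail to reject H0 at alpha = 0.1.


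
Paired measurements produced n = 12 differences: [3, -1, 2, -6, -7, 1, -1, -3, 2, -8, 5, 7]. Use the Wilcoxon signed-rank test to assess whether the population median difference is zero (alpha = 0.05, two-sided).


Step 1: Drop any zero differences (none here) and take |d_i|.
|d| = [3, 1, 2, 6, 7, 1, 1, 3, 2, 8, 5, 7]
Step 2: Midrank |d_i| (ties get averaged ranks).
ranks: |3|->6.5, |1|->2, |2|->4.5, |6|->9, |7|->10.5, |1|->2, |1|->2, |3|->6.5, |2|->4.5, |8|->12, |5|->8, |7|->10.5
Step 3: Attach original signs; sum ranks with positive sign and with negative sign.
W+ = 6.5 + 4.5 + 2 + 4.5 + 8 + 10.5 = 36
W- = 2 + 9 + 10.5 + 2 + 6.5 + 12 = 42
(Check: W+ + W- = 78 should equal n(n+1)/2 = 78.)
Step 4: Test statistic W = min(W+, W-) = 36.
Step 5: Ties in |d|, so use the tie-corrected normal approximation.
        E[W] = n(n+1)/4 = 12*13/4 = 39.
        Tie groups: |d|=1 (t=3), |d|=2 (t=2), |d|=3 (t=2), |d|=7 (t=2); sum(t^3 - t) = 42.
        Var[W] = n(n+1)(2n+1)/24 - sum(t^3-t)/48 = 3900/24 - 42/48 = 161.625.
        z = (W - E[W]) / sqrt(Var[W]) = (36 - 39) / 12.7132 = -0.2360.
        Two-sided p = 2*Phi(z) = 0.813452.
Step 6: alpha = 0.05. fail to reject H0.

W+ = 36, W- = 42, W = min = 36, p = 0.813452, fail to reject H0.


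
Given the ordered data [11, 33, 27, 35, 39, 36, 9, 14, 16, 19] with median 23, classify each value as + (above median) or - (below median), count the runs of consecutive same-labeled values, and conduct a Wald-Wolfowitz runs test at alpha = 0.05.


Step 1: Compute median = 23; label A = above, B = below.
Labels in order: BAAAAABBBB  (n_A = 5, n_B = 5)
Step 2: Count runs R = 3.
Step 3: Under H0 (random ordering), E[R] = 2*n_A*n_B/(n_A+n_B) + 1 = 2*5*5/10 + 1 = 6.0000.
        Var[R] = 2*n_A*n_B*(2*n_A*n_B - n_A - n_B) / ((n_A+n_B)^2 * (n_A+n_B-1)) = 2000/900 = 2.2222.
        SD[R] = 1.4907.
Step 4: Continuity-corrected z = (R + 0.5 - E[R]) / SD[R] = (3 + 0.5 - 6.0000) / 1.4907 = -1.6771.
Step 5: Two-sided p-value via normal approximation = 2*(1 - Phi(|z|)) = 0.093533.
Step 6: alpha = 0.05. fail to reject H0.

R = 3, z = -1.6771, p = 0.093533, fail to reject H0.


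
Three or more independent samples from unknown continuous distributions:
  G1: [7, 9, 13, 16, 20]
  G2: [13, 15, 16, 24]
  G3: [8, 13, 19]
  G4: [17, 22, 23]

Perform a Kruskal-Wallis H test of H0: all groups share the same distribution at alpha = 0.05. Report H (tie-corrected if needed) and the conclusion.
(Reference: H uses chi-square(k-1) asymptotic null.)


Step 1: Combine all N = 15 observations and assign midranks.
sorted (value, group, rank): (7,G1,1), (8,G3,2), (9,G1,3), (13,G1,5), (13,G2,5), (13,G3,5), (15,G2,7), (16,G1,8.5), (16,G2,8.5), (17,G4,10), (19,G3,11), (20,G1,12), (22,G4,13), (23,G4,14), (24,G2,15)
Step 2: Sum ranks within each group.
R_1 = 29.5 (n_1 = 5)
R_2 = 35.5 (n_2 = 4)
R_3 = 18 (n_3 = 3)
R_4 = 37 (n_4 = 3)
Step 3: H = 12/(N(N+1)) * sum(R_i^2/n_i) - 3(N+1)
     = 12/(15*16) * (29.5^2/5 + 35.5^2/4 + 18^2/3 + 37^2/3) - 3*16
     = 0.050000 * 1053.45 - 48
     = 4.672292.
Step 4: Ties present; correction factor C = 1 - 30/(15^3 - 15) = 0.991071. Corrected H = 4.672292 / 0.991071 = 4.714384.
Step 5: Under H0, H ~ chi^2(3); p-value = 0.193946.
Step 6: alpha = 0.05. fail to reject H0.

H = 4.7144, df = 3, p = 0.193946, fail to reject H0.


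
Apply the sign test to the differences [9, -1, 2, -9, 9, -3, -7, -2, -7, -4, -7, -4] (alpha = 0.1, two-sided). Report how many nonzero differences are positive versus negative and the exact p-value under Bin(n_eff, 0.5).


Step 1: Discard zero differences. Original n = 12; n_eff = number of nonzero differences = 12.
Nonzero differences (with sign): +9, -1, +2, -9, +9, -3, -7, -2, -7, -4, -7, -4
Step 2: Count signs: positive = 3, negative = 9.
Step 3: Under H0: P(positive) = 0.5, so the number of positives S ~ Bin(12, 0.5).
Step 4: Two-sided exact p-value = sum of Bin(12,0.5) probabilities at or below the observed probability = 0.145996.
Step 5: alpha = 0.1. fail to reject H0.

n_eff = 12, pos = 3, neg = 9, p = 0.145996, fail to reject H0.


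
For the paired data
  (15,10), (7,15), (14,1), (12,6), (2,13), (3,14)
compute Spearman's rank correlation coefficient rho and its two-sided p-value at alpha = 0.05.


Step 1: Rank x and y separately (midranks; no ties here).
rank(x): 15->6, 7->3, 14->5, 12->4, 2->1, 3->2
rank(y): 10->3, 15->6, 1->1, 6->2, 13->4, 14->5
Step 2: d_i = R_x(i) - R_y(i); compute d_i^2.
  (6-3)^2=9, (3-6)^2=9, (5-1)^2=16, (4-2)^2=4, (1-4)^2=9, (2-5)^2=9
sum(d^2) = 56.
Step 3: rho = 1 - 6*56 / (6*(6^2 - 1)) = 1 - 336/210 = -0.600000.
Step 4: Under H0, t = rho * sqrt((n-2)/(1-rho^2)) = -1.5000 ~ t(4).
Step 5: Two-sided p-value from the t-distribution with 4 df = 0.208000.
Step 6: alpha = 0.05. fail to reject H0.

rho = -0.6000, p = 0.208000, fail to reject H0 at alpha = 0.05.
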